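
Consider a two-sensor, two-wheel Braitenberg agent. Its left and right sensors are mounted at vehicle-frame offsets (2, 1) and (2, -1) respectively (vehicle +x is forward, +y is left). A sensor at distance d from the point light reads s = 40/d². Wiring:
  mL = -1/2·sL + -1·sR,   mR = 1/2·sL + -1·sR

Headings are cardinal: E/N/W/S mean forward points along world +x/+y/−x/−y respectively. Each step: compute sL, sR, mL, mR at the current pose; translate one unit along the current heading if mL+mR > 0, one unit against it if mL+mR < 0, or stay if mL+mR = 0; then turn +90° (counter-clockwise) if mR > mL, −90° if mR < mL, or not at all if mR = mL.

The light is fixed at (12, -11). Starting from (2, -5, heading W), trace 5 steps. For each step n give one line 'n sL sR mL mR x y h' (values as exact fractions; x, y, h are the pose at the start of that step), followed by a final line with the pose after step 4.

n=0: pose=(2,-5,W); sL=40/169, sR=40/193; mL=-10620/32617, mR=-2900/32617; mL+mR=-80/193 → advance -1; mR−mL=40/169 → turn +1·90°
n=1: pose=(3,-5,S); sL=1/2, sR=10/29; mL=-69/116, mR=-11/116; mL+mR=-20/29 → advance -1; mR−mL=1/2 → turn +1·90°
n=2: pose=(3,-4,E); sL=40/113, sR=8/17; mL=-1244/1921, mR=-564/1921; mL+mR=-16/17 → advance -1; mR−mL=40/113 → turn +1·90°
n=3: pose=(2,-4,N); sL=20/101, sR=20/81; mL=-2830/8181, mR=-1210/8181; mL+mR=-40/81 → advance -1; mR−mL=20/101 → turn +1·90°
n=4: pose=(2,-5,W); sL=40/169, sR=40/193; mL=-10620/32617, mR=-2900/32617; mL+mR=-80/193 → advance -1; mR−mL=40/169 → turn +1·90°

0 40/169 40/193 -10620/32617 -2900/32617 2 -5 W
1 1/2 10/29 -69/116 -11/116 3 -5 S
2 40/113 8/17 -1244/1921 -564/1921 3 -4 E
3 20/101 20/81 -2830/8181 -1210/8181 2 -4 N
4 40/169 40/193 -10620/32617 -2900/32617 2 -5 W
final 3 -5 S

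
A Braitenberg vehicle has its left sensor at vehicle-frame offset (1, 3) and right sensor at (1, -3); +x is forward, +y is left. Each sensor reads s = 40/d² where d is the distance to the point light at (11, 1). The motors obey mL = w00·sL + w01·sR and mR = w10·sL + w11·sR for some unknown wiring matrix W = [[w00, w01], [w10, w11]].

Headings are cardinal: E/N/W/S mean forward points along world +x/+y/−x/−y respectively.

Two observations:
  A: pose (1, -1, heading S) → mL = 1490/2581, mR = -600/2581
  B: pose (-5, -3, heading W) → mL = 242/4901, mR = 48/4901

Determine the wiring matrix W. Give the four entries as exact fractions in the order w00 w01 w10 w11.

1 -1/2 -1/2 1/2

obs A: pose=(1,-1,S) → sL=20/29, sR=20/89, mL=1490/2581, mR=-600/2581
obs B: pose=(-5,-3,W) → sL=20/169, sR=4/29, mL=242/4901, mR=48/4901
sensor matrix S = [[20/29, 20/89], [20/169, 4/29]]; det S = 866880/12649481
solve [mL_A; mL_B] = S·[w00; w01] and [mR_A; mR_B] = S·[w10; w11]:
  w00 = 1, w01 = -1/2, w10 = -1/2, w11 = 1/2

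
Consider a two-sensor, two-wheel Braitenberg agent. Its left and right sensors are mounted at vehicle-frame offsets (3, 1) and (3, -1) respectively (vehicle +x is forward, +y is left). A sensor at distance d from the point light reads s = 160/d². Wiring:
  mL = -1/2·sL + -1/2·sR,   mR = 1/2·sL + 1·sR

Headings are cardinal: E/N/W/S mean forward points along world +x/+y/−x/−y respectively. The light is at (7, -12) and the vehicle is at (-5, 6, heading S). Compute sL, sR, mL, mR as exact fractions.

left sensor world pos  = (-4, 3); dL² = 346
right sensor world pos = (-6, 3); dR² = 394
sL = 160/346 = 80/173
sR = 160/394 = 80/197
mL = -1/2·sL + -1/2·sR = -14800/34081
mR = 1/2·sL + 1·sR = 21720/34081

80/173 80/197 -14800/34081 21720/34081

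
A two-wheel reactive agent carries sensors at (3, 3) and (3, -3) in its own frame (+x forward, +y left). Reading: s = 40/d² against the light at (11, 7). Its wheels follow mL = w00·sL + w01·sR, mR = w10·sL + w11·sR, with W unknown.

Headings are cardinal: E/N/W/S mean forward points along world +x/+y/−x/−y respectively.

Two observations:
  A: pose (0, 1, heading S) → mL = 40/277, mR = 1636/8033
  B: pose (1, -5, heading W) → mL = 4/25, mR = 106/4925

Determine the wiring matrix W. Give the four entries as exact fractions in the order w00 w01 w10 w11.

0 1 1 -1/2

obs A: pose=(0,1,S) → sL=8/29, sR=40/277, mL=40/277, mR=1636/8033
obs B: pose=(1,-5,W) → sL=20/197, sR=4/25, mL=4/25, mR=106/4925
sensor matrix S = [[8/29, 40/277], [20/197, 4/25]]; det S = 1166208/39562525
solve [mL_A; mL_B] = S·[w00; w01] and [mR_A; mR_B] = S·[w10; w11]:
  w00 = 0, w01 = 1, w10 = 1, w11 = -1/2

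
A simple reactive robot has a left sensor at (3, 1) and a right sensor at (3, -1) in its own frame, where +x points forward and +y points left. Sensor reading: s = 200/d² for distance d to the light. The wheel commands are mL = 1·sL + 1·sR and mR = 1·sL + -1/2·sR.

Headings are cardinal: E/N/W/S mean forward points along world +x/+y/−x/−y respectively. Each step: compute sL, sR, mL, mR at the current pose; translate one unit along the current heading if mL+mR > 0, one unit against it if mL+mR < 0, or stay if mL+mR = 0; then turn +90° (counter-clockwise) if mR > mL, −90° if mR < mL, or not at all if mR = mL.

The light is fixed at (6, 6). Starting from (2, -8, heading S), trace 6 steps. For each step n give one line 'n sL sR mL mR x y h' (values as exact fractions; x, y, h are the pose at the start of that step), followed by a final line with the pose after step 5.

0 100/149 100/157 30600/23393 8250/23393 2 -8 S
1 40/61 40/49 4400/2989 740/2989 2 -9 W
2 10/9 5/4 85/36 35/72 1 -9 N
3 200/173 200/229 80400/39617 28500/39617 1 -8 E
4 100/149 100/157 30600/23393 8250/23393 2 -8 S
5 40/61 40/49 4400/2989 740/2989 2 -9 W
final 1 -9 N

n=0: pose=(2,-8,S); sL=100/149, sR=100/157; mL=30600/23393, mR=8250/23393; mL+mR=38850/23393 → advance +1; mR−mL=-150/157 → turn -1·90°
n=1: pose=(2,-9,W); sL=40/61, sR=40/49; mL=4400/2989, mR=740/2989; mL+mR=5140/2989 → advance +1; mR−mL=-60/49 → turn -1·90°
n=2: pose=(1,-9,N); sL=10/9, sR=5/4; mL=85/36, mR=35/72; mL+mR=205/72 → advance +1; mR−mL=-15/8 → turn -1·90°
n=3: pose=(1,-8,E); sL=200/173, sR=200/229; mL=80400/39617, mR=28500/39617; mL+mR=108900/39617 → advance +1; mR−mL=-300/229 → turn -1·90°
n=4: pose=(2,-8,S); sL=100/149, sR=100/157; mL=30600/23393, mR=8250/23393; mL+mR=38850/23393 → advance +1; mR−mL=-150/157 → turn -1·90°
n=5: pose=(2,-9,W); sL=40/61, sR=40/49; mL=4400/2989, mR=740/2989; mL+mR=5140/2989 → advance +1; mR−mL=-60/49 → turn -1·90°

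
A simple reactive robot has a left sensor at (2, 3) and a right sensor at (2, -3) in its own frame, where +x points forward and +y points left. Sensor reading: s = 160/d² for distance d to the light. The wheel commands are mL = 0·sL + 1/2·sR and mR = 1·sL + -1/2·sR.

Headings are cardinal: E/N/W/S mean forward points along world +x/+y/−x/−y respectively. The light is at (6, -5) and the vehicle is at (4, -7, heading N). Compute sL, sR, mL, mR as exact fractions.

32/5 160 80 -368/5

left sensor world pos  = (1, -5); dL² = 25
right sensor world pos = (7, -5); dR² = 1
sL = 160/25 = 32/5
sR = 160/1 = 160
mL = 0·sL + 1/2·sR = 80
mR = 1·sL + -1/2·sR = -368/5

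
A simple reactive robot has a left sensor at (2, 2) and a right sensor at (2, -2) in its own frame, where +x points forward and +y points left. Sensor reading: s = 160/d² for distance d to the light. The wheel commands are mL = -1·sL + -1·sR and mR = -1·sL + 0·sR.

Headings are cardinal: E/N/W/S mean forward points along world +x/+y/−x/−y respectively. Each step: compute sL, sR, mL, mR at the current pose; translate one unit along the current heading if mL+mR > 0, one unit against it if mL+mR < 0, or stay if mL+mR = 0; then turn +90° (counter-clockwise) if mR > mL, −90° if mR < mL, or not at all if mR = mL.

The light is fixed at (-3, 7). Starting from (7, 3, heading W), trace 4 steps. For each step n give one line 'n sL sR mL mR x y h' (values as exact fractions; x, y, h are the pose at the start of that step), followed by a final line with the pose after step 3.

0 8/5 40/17 -336/85 -8/5 7 3 W
1 32/41 160/117 -10304/4797 -32/41 8 3 S
2 16/17 80/97 -2912/1649 -16/17 8 4 E
3 32/13 32/29 -1344/377 -32/13 7 4 N
final 7 3 W

n=0: pose=(7,3,W); sL=8/5, sR=40/17; mL=-336/85, mR=-8/5; mL+mR=-472/85 → advance -1; mR−mL=40/17 → turn +1·90°
n=1: pose=(8,3,S); sL=32/41, sR=160/117; mL=-10304/4797, mR=-32/41; mL+mR=-14048/4797 → advance -1; mR−mL=160/117 → turn +1·90°
n=2: pose=(8,4,E); sL=16/17, sR=80/97; mL=-2912/1649, mR=-16/17; mL+mR=-4464/1649 → advance -1; mR−mL=80/97 → turn +1·90°
n=3: pose=(7,4,N); sL=32/13, sR=32/29; mL=-1344/377, mR=-32/13; mL+mR=-2272/377 → advance -1; mR−mL=32/29 → turn +1·90°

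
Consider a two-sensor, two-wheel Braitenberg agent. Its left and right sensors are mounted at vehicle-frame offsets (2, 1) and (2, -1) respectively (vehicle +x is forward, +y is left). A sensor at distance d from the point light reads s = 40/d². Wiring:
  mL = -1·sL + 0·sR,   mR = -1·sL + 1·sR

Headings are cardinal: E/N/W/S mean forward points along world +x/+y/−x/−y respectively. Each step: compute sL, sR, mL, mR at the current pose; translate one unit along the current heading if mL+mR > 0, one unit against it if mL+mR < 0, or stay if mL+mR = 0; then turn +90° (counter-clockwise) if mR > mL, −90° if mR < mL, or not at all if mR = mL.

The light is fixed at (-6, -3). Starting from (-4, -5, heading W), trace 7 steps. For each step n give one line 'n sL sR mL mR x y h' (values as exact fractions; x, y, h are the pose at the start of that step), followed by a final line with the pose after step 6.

n=0: pose=(-4,-5,W); sL=40/9, sR=40; mL=-40/9, mR=320/9; mL+mR=280/9 → advance +1; mR−mL=40 → turn +1·90°
n=1: pose=(-5,-5,S); sL=2, sR=5/2; mL=-2, mR=1/2; mL+mR=-3/2 → advance -1; mR−mL=5/2 → turn +1·90°
n=2: pose=(-5,-4,E); sL=40/9, sR=40/13; mL=-40/9, mR=-160/117; mL+mR=-680/117 → advance -1; mR−mL=40/13 → turn +1·90°
n=3: pose=(-6,-4,N); sL=20, sR=20; mL=-20, mR=0; mL+mR=-20 → advance -1; mR−mL=20 → turn +1·90°
n=4: pose=(-6,-5,W); sL=40/13, sR=8; mL=-40/13, mR=64/13; mL+mR=24/13 → advance +1; mR−mL=8 → turn +1·90°
n=5: pose=(-7,-5,S); sL=5/2, sR=2; mL=-5/2, mR=-1/2; mL+mR=-3 → advance -1; mR−mL=2 → turn +1·90°
n=6: pose=(-7,-4,E); sL=40, sR=8; mL=-40, mR=-32; mL+mR=-72 → advance -1; mR−mL=8 → turn +1·90°

0 40/9 40 -40/9 320/9 -4 -5 W
1 2 5/2 -2 1/2 -5 -5 S
2 40/9 40/13 -40/9 -160/117 -5 -4 E
3 20 20 -20 0 -6 -4 N
4 40/13 8 -40/13 64/13 -6 -5 W
5 5/2 2 -5/2 -1/2 -7 -5 S
6 40 8 -40 -32 -7 -4 E
final -8 -4 N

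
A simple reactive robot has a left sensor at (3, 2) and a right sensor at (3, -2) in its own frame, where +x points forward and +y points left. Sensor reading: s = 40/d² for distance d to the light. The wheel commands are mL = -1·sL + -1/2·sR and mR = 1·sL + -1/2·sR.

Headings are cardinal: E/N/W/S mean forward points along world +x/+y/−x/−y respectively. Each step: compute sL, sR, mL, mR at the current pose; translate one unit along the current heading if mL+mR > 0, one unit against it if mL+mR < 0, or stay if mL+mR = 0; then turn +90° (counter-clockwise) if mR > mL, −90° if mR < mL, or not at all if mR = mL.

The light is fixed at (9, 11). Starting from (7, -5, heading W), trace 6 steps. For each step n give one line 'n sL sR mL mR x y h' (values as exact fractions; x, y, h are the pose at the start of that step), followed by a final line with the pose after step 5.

0 40/349 40/221 -15820/77129 1860/77129 7 -5 W
1 20/181 4/37 -1102/6697 378/6697 8 -5 S
2 40/173 40/293 -15180/50689 8260/50689 8 -4 E
3 1/4 5/18 -7/18 1/9 7 -4 N
4 40/349 40/221 -15820/77129 1860/77129 7 -5 W
5 20/181 4/37 -1102/6697 378/6697 8 -5 S
final 8 -4 E

n=0: pose=(7,-5,W); sL=40/349, sR=40/221; mL=-15820/77129, mR=1860/77129; mL+mR=-40/221 → advance -1; mR−mL=80/349 → turn +1·90°
n=1: pose=(8,-5,S); sL=20/181, sR=4/37; mL=-1102/6697, mR=378/6697; mL+mR=-4/37 → advance -1; mR−mL=40/181 → turn +1·90°
n=2: pose=(8,-4,E); sL=40/173, sR=40/293; mL=-15180/50689, mR=8260/50689; mL+mR=-40/293 → advance -1; mR−mL=80/173 → turn +1·90°
n=3: pose=(7,-4,N); sL=1/4, sR=5/18; mL=-7/18, mR=1/9; mL+mR=-5/18 → advance -1; mR−mL=1/2 → turn +1·90°
n=4: pose=(7,-5,W); sL=40/349, sR=40/221; mL=-15820/77129, mR=1860/77129; mL+mR=-40/221 → advance -1; mR−mL=80/349 → turn +1·90°
n=5: pose=(8,-5,S); sL=20/181, sR=4/37; mL=-1102/6697, mR=378/6697; mL+mR=-4/37 → advance -1; mR−mL=40/181 → turn +1·90°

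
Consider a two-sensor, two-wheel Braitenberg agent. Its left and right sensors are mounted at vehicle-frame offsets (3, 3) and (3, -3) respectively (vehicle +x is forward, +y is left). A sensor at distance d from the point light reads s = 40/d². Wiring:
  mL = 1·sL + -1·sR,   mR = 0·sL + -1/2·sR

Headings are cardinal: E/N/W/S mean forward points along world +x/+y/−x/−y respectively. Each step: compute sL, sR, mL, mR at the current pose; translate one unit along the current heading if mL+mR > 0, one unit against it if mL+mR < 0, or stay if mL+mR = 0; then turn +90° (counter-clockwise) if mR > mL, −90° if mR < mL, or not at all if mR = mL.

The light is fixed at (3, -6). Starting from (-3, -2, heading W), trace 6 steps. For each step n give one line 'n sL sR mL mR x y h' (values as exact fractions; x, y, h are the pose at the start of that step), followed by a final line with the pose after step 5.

0 20/41 4/13 96/533 -2/13 -3 -2 W
1 40/149 8/13 -672/1937 -4/13 -4 -2 N
2 2/5 5/17 9/85 -5/34 -4 -3 W
3 40/117 8/9 -64/117 -4/9 -3 -3 N
4 20/41 20/53 240/2173 -10/53 -3 -4 W
5 40/89 40/29 -2400/2581 -20/29 -2 -4 N
final -2 -5 W

n=0: pose=(-3,-2,W); sL=20/41, sR=4/13; mL=96/533, mR=-2/13; mL+mR=14/533 → advance +1; mR−mL=-178/533 → turn -1·90°
n=1: pose=(-4,-2,N); sL=40/149, sR=8/13; mL=-672/1937, mR=-4/13; mL+mR=-1268/1937 → advance -1; mR−mL=76/1937 → turn +1·90°
n=2: pose=(-4,-3,W); sL=2/5, sR=5/17; mL=9/85, mR=-5/34; mL+mR=-7/170 → advance -1; mR−mL=-43/170 → turn -1·90°
n=3: pose=(-3,-3,N); sL=40/117, sR=8/9; mL=-64/117, mR=-4/9; mL+mR=-116/117 → advance -1; mR−mL=4/39 → turn +1·90°
n=4: pose=(-3,-4,W); sL=20/41, sR=20/53; mL=240/2173, mR=-10/53; mL+mR=-170/2173 → advance -1; mR−mL=-650/2173 → turn -1·90°
n=5: pose=(-2,-4,N); sL=40/89, sR=40/29; mL=-2400/2581, mR=-20/29; mL+mR=-4180/2581 → advance -1; mR−mL=620/2581 → turn +1·90°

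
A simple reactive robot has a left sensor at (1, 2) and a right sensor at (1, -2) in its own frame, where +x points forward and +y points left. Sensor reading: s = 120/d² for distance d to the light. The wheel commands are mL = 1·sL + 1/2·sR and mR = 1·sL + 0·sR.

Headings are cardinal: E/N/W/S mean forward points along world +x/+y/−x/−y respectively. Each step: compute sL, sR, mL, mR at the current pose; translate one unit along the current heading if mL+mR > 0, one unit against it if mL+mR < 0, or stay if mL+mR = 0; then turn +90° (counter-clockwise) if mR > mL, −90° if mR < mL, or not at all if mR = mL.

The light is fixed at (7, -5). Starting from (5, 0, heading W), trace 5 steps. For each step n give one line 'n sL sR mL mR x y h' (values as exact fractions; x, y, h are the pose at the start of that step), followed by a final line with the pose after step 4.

n=0: pose=(5,0,W); sL=20/3, sR=60/29; mL=670/87, mR=20/3; mL+mR=1250/87 → advance +1; mR−mL=-30/29 → turn -1·90°
n=1: pose=(4,0,N); sL=120/61, sR=120/37; mL=8100/2257, mR=120/61; mL+mR=12540/2257 → advance +1; mR−mL=-60/37 → turn -1·90°
n=2: pose=(4,1,E); sL=30/17, sR=6; mL=81/17, mR=30/17; mL+mR=111/17 → advance +1; mR−mL=-3 → turn -1·90°
n=3: pose=(5,1,S); sL=24/5, sR=120/41; mL=1284/205, mR=24/5; mL+mR=2268/205 → advance +1; mR−mL=-60/41 → turn -1·90°
n=4: pose=(5,0,W); sL=20/3, sR=60/29; mL=670/87, mR=20/3; mL+mR=1250/87 → advance +1; mR−mL=-30/29 → turn -1·90°

0 20/3 60/29 670/87 20/3 5 0 W
1 120/61 120/37 8100/2257 120/61 4 0 N
2 30/17 6 81/17 30/17 4 1 E
3 24/5 120/41 1284/205 24/5 5 1 S
4 20/3 60/29 670/87 20/3 5 0 W
final 4 0 N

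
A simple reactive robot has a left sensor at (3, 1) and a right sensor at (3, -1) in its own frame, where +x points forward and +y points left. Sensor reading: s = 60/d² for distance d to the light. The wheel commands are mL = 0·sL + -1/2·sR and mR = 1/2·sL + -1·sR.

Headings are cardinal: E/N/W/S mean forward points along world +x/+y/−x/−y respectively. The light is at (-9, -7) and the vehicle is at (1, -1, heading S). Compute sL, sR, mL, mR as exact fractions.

6/13 2/3 -1/3 -17/39

left sensor world pos  = (2, -4); dL² = 130
right sensor world pos = (0, -4); dR² = 90
sL = 60/130 = 6/13
sR = 60/90 = 2/3
mL = 0·sL + -1/2·sR = -1/3
mR = 1/2·sL + -1·sR = -17/39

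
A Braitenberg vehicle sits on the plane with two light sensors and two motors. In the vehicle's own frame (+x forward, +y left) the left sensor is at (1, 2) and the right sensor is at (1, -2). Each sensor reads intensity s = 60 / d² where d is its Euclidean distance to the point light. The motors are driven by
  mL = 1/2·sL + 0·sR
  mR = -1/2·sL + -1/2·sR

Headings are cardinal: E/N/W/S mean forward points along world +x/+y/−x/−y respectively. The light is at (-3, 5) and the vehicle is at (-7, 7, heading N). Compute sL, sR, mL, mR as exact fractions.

left sensor world pos  = (-9, 8); dL² = 45
right sensor world pos = (-5, 8); dR² = 13
sL = 60/45 = 4/3
sR = 60/13 = 60/13
mL = 1/2·sL + 0·sR = 2/3
mR = -1/2·sL + -1/2·sR = -116/39

4/3 60/13 2/3 -116/39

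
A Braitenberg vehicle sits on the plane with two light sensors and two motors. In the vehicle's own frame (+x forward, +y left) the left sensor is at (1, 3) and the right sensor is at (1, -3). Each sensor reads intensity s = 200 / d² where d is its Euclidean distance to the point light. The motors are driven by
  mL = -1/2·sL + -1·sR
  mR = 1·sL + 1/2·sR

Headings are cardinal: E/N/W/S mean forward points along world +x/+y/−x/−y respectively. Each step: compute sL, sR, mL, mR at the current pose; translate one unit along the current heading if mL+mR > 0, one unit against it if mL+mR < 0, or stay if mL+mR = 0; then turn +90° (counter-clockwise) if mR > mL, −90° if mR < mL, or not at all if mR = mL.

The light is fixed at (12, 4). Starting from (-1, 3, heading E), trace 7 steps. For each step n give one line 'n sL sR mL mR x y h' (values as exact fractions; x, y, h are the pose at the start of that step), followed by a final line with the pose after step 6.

0 50/37 5/4 -285/148 585/296 -1 3 E
1 8/9 200/81 -236/81 172/81 0 3 N
2 100/97 20/17 -2790/1649 2670/1649 0 2 W
3 200/73 40/41 -7020/2993 9660/2993 1 2 S
4 2 25/17 -42/17 93/34 1 1 E
5 200/173 200/53 -39900/9169 27900/9169 2 1 N
6 20/17 100/61 -2310/1037 2070/1037 2 0 W
final 3 0 S

n=0: pose=(-1,3,E); sL=50/37, sR=5/4; mL=-285/148, mR=585/296; mL+mR=15/296 → advance +1; mR−mL=1155/296 → turn +1·90°
n=1: pose=(0,3,N); sL=8/9, sR=200/81; mL=-236/81, mR=172/81; mL+mR=-64/81 → advance -1; mR−mL=136/27 → turn +1·90°
n=2: pose=(0,2,W); sL=100/97, sR=20/17; mL=-2790/1649, mR=2670/1649; mL+mR=-120/1649 → advance -1; mR−mL=5460/1649 → turn +1·90°
n=3: pose=(1,2,S); sL=200/73, sR=40/41; mL=-7020/2993, mR=9660/2993; mL+mR=2640/2993 → advance +1; mR−mL=16680/2993 → turn +1·90°
n=4: pose=(1,1,E); sL=2, sR=25/17; mL=-42/17, mR=93/34; mL+mR=9/34 → advance +1; mR−mL=177/34 → turn +1·90°
n=5: pose=(2,1,N); sL=200/173, sR=200/53; mL=-39900/9169, mR=27900/9169; mL+mR=-12000/9169 → advance -1; mR−mL=67800/9169 → turn +1·90°
n=6: pose=(2,0,W); sL=20/17, sR=100/61; mL=-2310/1037, mR=2070/1037; mL+mR=-240/1037 → advance -1; mR−mL=4380/1037 → turn +1·90°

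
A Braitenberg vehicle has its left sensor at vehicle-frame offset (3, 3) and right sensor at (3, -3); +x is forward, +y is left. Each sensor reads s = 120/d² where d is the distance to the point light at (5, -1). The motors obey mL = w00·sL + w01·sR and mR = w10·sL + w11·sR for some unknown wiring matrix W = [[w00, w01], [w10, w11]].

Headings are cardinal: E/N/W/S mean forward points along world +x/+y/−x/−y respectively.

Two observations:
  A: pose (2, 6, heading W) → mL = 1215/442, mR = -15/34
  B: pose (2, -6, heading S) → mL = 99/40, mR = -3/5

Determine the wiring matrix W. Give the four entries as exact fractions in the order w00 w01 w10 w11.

obs A: pose=(2,6,W) → sL=30/13, sR=15/17, mL=1215/442, mR=-15/34
obs B: pose=(2,-6,S) → sL=15/8, sR=6/5, mL=99/40, mR=-3/5
sensor matrix S = [[30/13, 15/17], [15/8, 6/5]]; det S = 1971/1768
solve [mL_A; mL_B] = S·[w00; w01] and [mR_A; mR_B] = S·[w10; w11]:
  w00 = 1, w01 = 1/2, w10 = 0, w11 = -1/2

1 1/2 0 -1/2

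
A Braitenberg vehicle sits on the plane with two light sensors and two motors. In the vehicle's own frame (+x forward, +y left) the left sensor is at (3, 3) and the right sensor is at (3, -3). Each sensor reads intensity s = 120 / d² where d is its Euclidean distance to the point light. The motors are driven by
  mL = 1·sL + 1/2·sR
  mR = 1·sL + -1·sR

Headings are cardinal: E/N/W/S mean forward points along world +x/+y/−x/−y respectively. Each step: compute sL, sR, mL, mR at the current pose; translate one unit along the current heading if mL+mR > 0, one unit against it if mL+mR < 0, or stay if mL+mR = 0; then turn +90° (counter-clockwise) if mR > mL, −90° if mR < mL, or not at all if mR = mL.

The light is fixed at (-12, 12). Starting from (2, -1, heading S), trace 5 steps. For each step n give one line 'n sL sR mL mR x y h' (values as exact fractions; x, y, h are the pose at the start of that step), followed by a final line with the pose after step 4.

n=0: pose=(2,-1,S); sL=24/109, sR=120/377; mL=15588/41093, mR=-4032/41093; mL+mR=11556/41093 → advance +1; mR−mL=-180/377 → turn -1·90°
n=1: pose=(2,-2,W); sL=12/41, sR=60/121; mL=2682/4961, mR=-1008/4961; mL+mR=1674/4961 → advance +1; mR−mL=-90/121 → turn -1·90°
n=2: pose=(1,-2,N); sL=120/221, sR=120/377; mL=4500/6409, mR=1440/6409; mL+mR=5940/6409 → advance +1; mR−mL=-180/377 → turn -1·90°
n=3: pose=(1,-1,E); sL=30/89, sR=15/64; mL=5175/11392, mR=585/5696; mL+mR=6345/11392 → advance +1; mR−mL=-45/128 → turn -1·90°
n=4: pose=(2,-1,S); sL=24/109, sR=120/377; mL=15588/41093, mR=-4032/41093; mL+mR=11556/41093 → advance +1; mR−mL=-180/377 → turn -1·90°

0 24/109 120/377 15588/41093 -4032/41093 2 -1 S
1 12/41 60/121 2682/4961 -1008/4961 2 -2 W
2 120/221 120/377 4500/6409 1440/6409 1 -2 N
3 30/89 15/64 5175/11392 585/5696 1 -1 E
4 24/109 120/377 15588/41093 -4032/41093 2 -1 S
final 2 -2 W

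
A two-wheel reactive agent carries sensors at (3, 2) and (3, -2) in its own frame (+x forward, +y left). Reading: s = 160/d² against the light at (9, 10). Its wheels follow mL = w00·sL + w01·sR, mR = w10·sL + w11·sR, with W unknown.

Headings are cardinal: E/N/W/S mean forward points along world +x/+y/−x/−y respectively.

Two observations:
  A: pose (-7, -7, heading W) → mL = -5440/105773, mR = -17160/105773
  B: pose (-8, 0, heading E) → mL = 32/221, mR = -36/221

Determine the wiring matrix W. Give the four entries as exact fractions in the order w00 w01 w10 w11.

1 -1 1/2 -1

obs A: pose=(-7,-7,W) → sL=80/361, sR=80/293, mL=-5440/105773, mR=-17160/105773
obs B: pose=(-8,0,E) → sL=8/13, sR=8/17, mL=32/221, mR=-36/221
sensor matrix S = [[80/361, 80/293], [8/13, 8/17]]; det S = -1489920/23375833
solve [mL_A; mL_B] = S·[w00; w01] and [mR_A; mR_B] = S·[w10; w11]:
  w00 = 1, w01 = -1, w10 = 1/2, w11 = -1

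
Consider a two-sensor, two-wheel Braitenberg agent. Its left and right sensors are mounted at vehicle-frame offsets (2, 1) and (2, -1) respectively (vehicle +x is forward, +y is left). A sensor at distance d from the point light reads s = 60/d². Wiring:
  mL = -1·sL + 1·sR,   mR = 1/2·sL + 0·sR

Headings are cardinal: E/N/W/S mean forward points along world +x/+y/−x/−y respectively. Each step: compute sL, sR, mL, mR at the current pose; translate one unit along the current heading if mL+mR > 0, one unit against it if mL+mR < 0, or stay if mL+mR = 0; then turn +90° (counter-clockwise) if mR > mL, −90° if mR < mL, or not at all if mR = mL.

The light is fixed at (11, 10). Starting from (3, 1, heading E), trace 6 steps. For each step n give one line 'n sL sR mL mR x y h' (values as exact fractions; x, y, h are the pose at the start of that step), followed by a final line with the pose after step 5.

n=0: pose=(3,1,E); sL=3/5, sR=15/34; mL=-27/170, mR=3/10; mL+mR=12/85 → advance +1; mR−mL=39/85 → turn +1·90°
n=1: pose=(4,1,N); sL=60/113, sR=12/17; mL=336/1921, mR=30/113; mL+mR=846/1921 → advance +1; mR−mL=174/1921 → turn +1·90°
n=2: pose=(4,2,W); sL=10/27, sR=6/13; mL=32/351, mR=5/27; mL+mR=97/351 → advance +1; mR−mL=11/117 → turn +1·90°
n=3: pose=(3,2,S); sL=60/149, sR=60/181; mL=-1920/26969, mR=30/149; mL+mR=3510/26969 → advance +1; mR−mL=7350/26969 → turn +1·90°
n=4: pose=(3,1,E); sL=3/5, sR=15/34; mL=-27/170, mR=3/10; mL+mR=12/85 → advance +1; mR−mL=39/85 → turn +1·90°
n=5: pose=(4,1,N); sL=60/113, sR=12/17; mL=336/1921, mR=30/113; mL+mR=846/1921 → advance +1; mR−mL=174/1921 → turn +1·90°

0 3/5 15/34 -27/170 3/10 3 1 E
1 60/113 12/17 336/1921 30/113 4 1 N
2 10/27 6/13 32/351 5/27 4 2 W
3 60/149 60/181 -1920/26969 30/149 3 2 S
4 3/5 15/34 -27/170 3/10 3 1 E
5 60/113 12/17 336/1921 30/113 4 1 N
final 4 2 W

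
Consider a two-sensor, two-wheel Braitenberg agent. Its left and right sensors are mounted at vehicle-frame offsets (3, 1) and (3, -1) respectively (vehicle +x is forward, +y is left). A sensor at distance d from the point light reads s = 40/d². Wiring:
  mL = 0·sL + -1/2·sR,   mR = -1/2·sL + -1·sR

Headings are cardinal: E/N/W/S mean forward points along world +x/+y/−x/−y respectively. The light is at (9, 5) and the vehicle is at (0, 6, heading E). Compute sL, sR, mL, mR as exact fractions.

left sensor world pos  = (3, 7); dL² = 40
right sensor world pos = (3, 5); dR² = 36
sL = 40/40 = 1
sR = 40/36 = 10/9
mL = 0·sL + -1/2·sR = -5/9
mR = -1/2·sL + -1·sR = -29/18

1 10/9 -5/9 -29/18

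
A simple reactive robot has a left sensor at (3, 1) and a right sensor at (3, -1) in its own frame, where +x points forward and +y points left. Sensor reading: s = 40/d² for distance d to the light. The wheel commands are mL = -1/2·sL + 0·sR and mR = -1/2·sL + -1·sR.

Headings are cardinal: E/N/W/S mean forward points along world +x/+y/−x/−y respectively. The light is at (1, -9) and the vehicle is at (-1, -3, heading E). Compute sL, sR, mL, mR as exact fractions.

left sensor world pos  = (2, -2); dL² = 50
right sensor world pos = (2, -4); dR² = 26
sL = 40/50 = 4/5
sR = 40/26 = 20/13
mL = -1/2·sL + 0·sR = -2/5
mR = -1/2·sL + -1·sR = -126/65

4/5 20/13 -2/5 -126/65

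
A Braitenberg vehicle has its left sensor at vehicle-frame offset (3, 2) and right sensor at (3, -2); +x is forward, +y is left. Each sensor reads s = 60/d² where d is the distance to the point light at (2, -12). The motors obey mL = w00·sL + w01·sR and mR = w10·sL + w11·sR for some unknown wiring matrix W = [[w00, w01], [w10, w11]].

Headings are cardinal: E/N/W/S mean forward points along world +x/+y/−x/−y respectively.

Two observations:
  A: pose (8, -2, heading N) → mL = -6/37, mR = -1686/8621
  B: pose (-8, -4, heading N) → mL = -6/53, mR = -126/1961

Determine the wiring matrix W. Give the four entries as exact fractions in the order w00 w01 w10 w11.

-1/2 0 -1 1/2

obs A: pose=(8,-2,N) → sL=12/37, sR=60/233, mL=-6/37, mR=-1686/8621
obs B: pose=(-8,-4,N) → sL=12/53, sR=12/37, mL=-6/53, mR=-126/1961
sensor matrix S = [[12/37, 60/233], [12/53, 12/37]]; det S = 792576/16905781
solve [mL_A; mL_B] = S·[w00; w01] and [mR_A; mR_B] = S·[w10; w11]:
  w00 = -1/2, w01 = 0, w10 = -1, w11 = 1/2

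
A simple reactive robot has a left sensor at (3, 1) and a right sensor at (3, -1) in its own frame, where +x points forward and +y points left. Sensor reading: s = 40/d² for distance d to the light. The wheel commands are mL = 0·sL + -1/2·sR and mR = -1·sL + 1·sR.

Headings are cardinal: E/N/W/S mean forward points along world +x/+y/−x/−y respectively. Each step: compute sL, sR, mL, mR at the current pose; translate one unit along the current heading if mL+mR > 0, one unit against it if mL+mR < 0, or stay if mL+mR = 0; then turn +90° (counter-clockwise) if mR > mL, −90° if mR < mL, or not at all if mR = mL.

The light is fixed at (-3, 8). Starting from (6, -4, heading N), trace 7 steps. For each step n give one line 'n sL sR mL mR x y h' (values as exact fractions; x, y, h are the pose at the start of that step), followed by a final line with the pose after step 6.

0 8/29 40/181 -20/181 -288/5249 6 -4 N
1 5/29 2/9 -1/9 13/261 6 -5 W
2 40/377 40/337 -20/337 1600/127049 7 -5 S
3 4/29 20/169 -10/169 -96/4901 7 -4 E
4 8/29 40/181 -20/181 -288/5249 6 -4 N
5 5/29 2/9 -1/9 13/261 6 -5 W
6 40/377 40/337 -20/337 1600/127049 7 -5 S
final 7 -4 E

n=0: pose=(6,-4,N); sL=8/29, sR=40/181; mL=-20/181, mR=-288/5249; mL+mR=-868/5249 → advance -1; mR−mL=292/5249 → turn +1·90°
n=1: pose=(6,-5,W); sL=5/29, sR=2/9; mL=-1/9, mR=13/261; mL+mR=-16/261 → advance -1; mR−mL=14/87 → turn +1·90°
n=2: pose=(7,-5,S); sL=40/377, sR=40/337; mL=-20/337, mR=1600/127049; mL+mR=-5940/127049 → advance -1; mR−mL=9140/127049 → turn +1·90°
n=3: pose=(7,-4,E); sL=4/29, sR=20/169; mL=-10/169, mR=-96/4901; mL+mR=-386/4901 → advance -1; mR−mL=194/4901 → turn +1·90°
n=4: pose=(6,-4,N); sL=8/29, sR=40/181; mL=-20/181, mR=-288/5249; mL+mR=-868/5249 → advance -1; mR−mL=292/5249 → turn +1·90°
n=5: pose=(6,-5,W); sL=5/29, sR=2/9; mL=-1/9, mR=13/261; mL+mR=-16/261 → advance -1; mR−mL=14/87 → turn +1·90°
n=6: pose=(7,-5,S); sL=40/377, sR=40/337; mL=-20/337, mR=1600/127049; mL+mR=-5940/127049 → advance -1; mR−mL=9140/127049 → turn +1·90°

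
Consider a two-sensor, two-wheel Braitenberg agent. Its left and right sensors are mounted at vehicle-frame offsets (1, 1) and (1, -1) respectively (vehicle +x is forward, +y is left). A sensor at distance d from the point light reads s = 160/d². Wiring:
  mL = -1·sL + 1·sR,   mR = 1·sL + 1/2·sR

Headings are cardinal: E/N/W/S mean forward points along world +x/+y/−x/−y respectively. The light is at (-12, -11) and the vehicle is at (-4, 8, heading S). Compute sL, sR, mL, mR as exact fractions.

32/81 160/373 1024/30213 18416/30213

left sensor world pos  = (-3, 7); dL² = 405
right sensor world pos = (-5, 7); dR² = 373
sL = 160/405 = 32/81
sR = 160/373 = 160/373
mL = -1·sL + 1·sR = 1024/30213
mR = 1·sL + 1/2·sR = 18416/30213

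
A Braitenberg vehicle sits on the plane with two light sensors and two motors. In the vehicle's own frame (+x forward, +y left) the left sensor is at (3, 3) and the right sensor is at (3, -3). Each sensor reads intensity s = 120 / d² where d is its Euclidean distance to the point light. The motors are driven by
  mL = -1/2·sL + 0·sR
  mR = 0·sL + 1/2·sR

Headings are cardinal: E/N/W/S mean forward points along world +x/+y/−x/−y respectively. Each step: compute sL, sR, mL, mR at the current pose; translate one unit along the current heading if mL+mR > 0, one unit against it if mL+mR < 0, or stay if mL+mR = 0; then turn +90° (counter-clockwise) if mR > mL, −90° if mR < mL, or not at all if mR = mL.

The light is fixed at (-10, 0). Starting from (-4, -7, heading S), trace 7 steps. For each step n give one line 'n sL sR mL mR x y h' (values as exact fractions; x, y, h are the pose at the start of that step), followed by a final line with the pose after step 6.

n=0: pose=(-4,-7,S); sL=120/181, sR=120/109; mL=-60/181, mR=60/109; mL+mR=4320/19729 → advance +1; mR−mL=17400/19729 → turn +1·90°
n=1: pose=(-4,-8,E); sL=60/53, sR=60/101; mL=-30/53, mR=30/101; mL+mR=-1440/5353 → advance -1; mR−mL=4620/5353 → turn +1·90°
n=2: pose=(-5,-8,N); sL=120/29, sR=120/89; mL=-60/29, mR=60/89; mL+mR=-3600/2581 → advance -1; mR−mL=7080/2581 → turn +1·90°
n=3: pose=(-5,-9,W); sL=30/37, sR=3; mL=-15/37, mR=3/2; mL+mR=81/74 → advance +1; mR−mL=141/74 → turn +1·90°
n=4: pose=(-6,-9,S); sL=120/193, sR=24/29; mL=-60/193, mR=12/29; mL+mR=576/5597 → advance +1; mR−mL=4056/5597 → turn +1·90°
n=5: pose=(-6,-10,E); sL=60/49, sR=60/109; mL=-30/49, mR=30/109; mL+mR=-1800/5341 → advance -1; mR−mL=4740/5341 → turn +1·90°
n=6: pose=(-7,-10,N); sL=120/49, sR=24/17; mL=-60/49, mR=12/17; mL+mR=-432/833 → advance -1; mR−mL=1608/833 → turn +1·90°

0 120/181 120/109 -60/181 60/109 -4 -7 S
1 60/53 60/101 -30/53 30/101 -4 -8 E
2 120/29 120/89 -60/29 60/89 -5 -8 N
3 30/37 3 -15/37 3/2 -5 -9 W
4 120/193 24/29 -60/193 12/29 -6 -9 S
5 60/49 60/109 -30/49 30/109 -6 -10 E
6 120/49 24/17 -60/49 12/17 -7 -10 N
final -7 -11 W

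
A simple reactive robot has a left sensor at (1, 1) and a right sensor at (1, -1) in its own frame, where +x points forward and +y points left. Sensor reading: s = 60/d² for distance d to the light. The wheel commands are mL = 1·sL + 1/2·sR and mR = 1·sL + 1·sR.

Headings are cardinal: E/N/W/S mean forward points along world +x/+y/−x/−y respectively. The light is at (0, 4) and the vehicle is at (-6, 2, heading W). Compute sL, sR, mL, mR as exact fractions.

30/29 6/5 237/145 324/145

left sensor world pos  = (-7, 1); dL² = 58
right sensor world pos = (-7, 3); dR² = 50
sL = 60/58 = 30/29
sR = 60/50 = 6/5
mL = 1·sL + 1/2·sR = 237/145
mR = 1·sL + 1·sR = 324/145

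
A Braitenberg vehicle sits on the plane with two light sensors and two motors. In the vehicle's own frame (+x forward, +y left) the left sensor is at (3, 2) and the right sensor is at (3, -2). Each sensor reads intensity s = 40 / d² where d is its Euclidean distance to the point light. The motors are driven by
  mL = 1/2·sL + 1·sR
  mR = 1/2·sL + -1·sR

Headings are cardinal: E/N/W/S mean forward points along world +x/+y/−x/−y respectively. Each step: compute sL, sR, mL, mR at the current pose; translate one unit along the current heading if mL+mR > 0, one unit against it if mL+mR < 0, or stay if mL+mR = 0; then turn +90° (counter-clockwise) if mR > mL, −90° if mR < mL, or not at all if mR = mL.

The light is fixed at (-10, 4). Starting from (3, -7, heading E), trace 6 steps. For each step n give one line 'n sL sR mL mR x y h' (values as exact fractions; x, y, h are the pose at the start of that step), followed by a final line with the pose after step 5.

n=0: pose=(3,-7,E); sL=40/337, sR=8/85; mL=4396/28645, mR=-996/28645; mL+mR=40/337 → advance +1; mR−mL=-16/85 → turn -1·90°
n=1: pose=(4,-7,S); sL=10/113, sR=2/17; mL=311/1921, mR=-141/1921; mL+mR=10/113 → advance +1; mR−mL=-4/17 → turn -1·90°
n=2: pose=(4,-8,W); sL=40/317, sR=40/221; mL=17100/70057, mR=-8260/70057; mL+mR=40/317 → advance +1; mR−mL=-80/221 → turn -1·90°
n=3: pose=(3,-8,N); sL=20/101, sR=20/153; mL=3550/15453, mR=-490/15453; mL+mR=20/101 → advance +1; mR−mL=-40/153 → turn -1·90°
n=4: pose=(3,-7,E); sL=40/337, sR=8/85; mL=4396/28645, mR=-996/28645; mL+mR=40/337 → advance +1; mR−mL=-16/85 → turn -1·90°
n=5: pose=(4,-7,S); sL=10/113, sR=2/17; mL=311/1921, mR=-141/1921; mL+mR=10/113 → advance +1; mR−mL=-4/17 → turn -1·90°

0 40/337 8/85 4396/28645 -996/28645 3 -7 E
1 10/113 2/17 311/1921 -141/1921 4 -7 S
2 40/317 40/221 17100/70057 -8260/70057 4 -8 W
3 20/101 20/153 3550/15453 -490/15453 3 -8 N
4 40/337 8/85 4396/28645 -996/28645 3 -7 E
5 10/113 2/17 311/1921 -141/1921 4 -7 S
final 4 -8 W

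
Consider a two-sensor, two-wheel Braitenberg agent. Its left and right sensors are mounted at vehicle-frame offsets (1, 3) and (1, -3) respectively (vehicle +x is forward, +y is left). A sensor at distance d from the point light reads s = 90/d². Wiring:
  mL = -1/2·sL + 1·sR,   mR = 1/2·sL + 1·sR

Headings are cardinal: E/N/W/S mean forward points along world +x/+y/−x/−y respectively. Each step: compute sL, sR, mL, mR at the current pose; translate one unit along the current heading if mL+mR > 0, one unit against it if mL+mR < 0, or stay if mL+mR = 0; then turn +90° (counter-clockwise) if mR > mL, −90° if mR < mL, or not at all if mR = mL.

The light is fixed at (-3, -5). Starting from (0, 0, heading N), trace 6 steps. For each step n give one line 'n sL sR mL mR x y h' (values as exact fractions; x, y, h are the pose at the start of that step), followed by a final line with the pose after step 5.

0 5/2 5/4 0 5/2 0 0 N
1 90/13 18/17 -531/221 999/221 0 1 W
2 9/5 45/13 333/130 567/130 -1 1 S
3 90/73 90/13 5985/949 7155/949 -1 0 E
4 5/2 5/4 0 5/2 0 0 N
5 90/13 18/17 -531/221 999/221 0 1 W
final -1 1 S

n=0: pose=(0,0,N); sL=5/2, sR=5/4; mL=0, mR=5/2; mL+mR=5/2 → advance +1; mR−mL=5/2 → turn +1·90°
n=1: pose=(0,1,W); sL=90/13, sR=18/17; mL=-531/221, mR=999/221; mL+mR=36/17 → advance +1; mR−mL=90/13 → turn +1·90°
n=2: pose=(-1,1,S); sL=9/5, sR=45/13; mL=333/130, mR=567/130; mL+mR=90/13 → advance +1; mR−mL=9/5 → turn +1·90°
n=3: pose=(-1,0,E); sL=90/73, sR=90/13; mL=5985/949, mR=7155/949; mL+mR=180/13 → advance +1; mR−mL=90/73 → turn +1·90°
n=4: pose=(0,0,N); sL=5/2, sR=5/4; mL=0, mR=5/2; mL+mR=5/2 → advance +1; mR−mL=5/2 → turn +1·90°
n=5: pose=(0,1,W); sL=90/13, sR=18/17; mL=-531/221, mR=999/221; mL+mR=36/17 → advance +1; mR−mL=90/13 → turn +1·90°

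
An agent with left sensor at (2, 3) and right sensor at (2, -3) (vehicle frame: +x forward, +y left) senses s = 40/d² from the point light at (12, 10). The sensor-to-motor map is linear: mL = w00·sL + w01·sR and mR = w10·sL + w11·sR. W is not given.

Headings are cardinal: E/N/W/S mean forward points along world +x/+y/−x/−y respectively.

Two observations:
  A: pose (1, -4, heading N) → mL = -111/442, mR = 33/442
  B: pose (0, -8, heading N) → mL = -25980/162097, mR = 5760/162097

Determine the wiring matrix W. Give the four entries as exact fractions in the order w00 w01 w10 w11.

obs A: pose=(1,-4,N) → sL=2/17, sR=5/26, mL=-111/442, mR=33/442
obs B: pose=(0,-8,N) → sL=40/481, sR=40/337, mL=-25980/162097, mR=5760/162097
sensor matrix S = [[2/17, 5/26], [40/481, 40/337]]; det S = -72660/35823437
solve [mL_A; mL_B] = S·[w00; w01] and [mR_A; mR_B] = S·[w10; w11]:
  w00 = -1/2, w01 = -1, w10 = -1, w11 = 1

-1/2 -1 -1 1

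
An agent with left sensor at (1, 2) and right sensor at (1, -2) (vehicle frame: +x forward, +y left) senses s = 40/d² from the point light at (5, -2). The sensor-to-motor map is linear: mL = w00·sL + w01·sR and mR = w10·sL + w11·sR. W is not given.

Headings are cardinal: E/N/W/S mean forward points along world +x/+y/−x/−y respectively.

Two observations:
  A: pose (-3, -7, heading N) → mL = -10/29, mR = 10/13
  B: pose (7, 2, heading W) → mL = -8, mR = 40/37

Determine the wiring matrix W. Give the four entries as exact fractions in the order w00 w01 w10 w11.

-1 0 0 1

obs A: pose=(-3,-7,N) → sL=10/29, sR=10/13, mL=-10/29, mR=10/13
obs B: pose=(7,2,W) → sL=8, sR=40/37, mL=-8, mR=40/37
sensor matrix S = [[10/29, 10/13], [8, 40/37]]; det S = -80640/13949
solve [mL_A; mL_B] = S·[w00; w01] and [mR_A; mR_B] = S·[w10; w11]:
  w00 = -1, w01 = 0, w10 = 0, w11 = 1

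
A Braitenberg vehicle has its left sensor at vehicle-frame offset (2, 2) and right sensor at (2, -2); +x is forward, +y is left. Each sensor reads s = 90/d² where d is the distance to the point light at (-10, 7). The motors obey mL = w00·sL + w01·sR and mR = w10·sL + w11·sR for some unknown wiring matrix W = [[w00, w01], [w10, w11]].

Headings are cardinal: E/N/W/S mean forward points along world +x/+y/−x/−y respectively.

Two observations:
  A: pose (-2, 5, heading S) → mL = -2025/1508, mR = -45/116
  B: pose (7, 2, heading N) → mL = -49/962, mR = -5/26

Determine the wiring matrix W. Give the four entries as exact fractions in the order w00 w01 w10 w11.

1/2 -1 -1/2 0

obs A: pose=(-2,5,S) → sL=45/58, sR=45/26, mL=-2025/1508, mR=-45/116
obs B: pose=(7,2,N) → sL=5/13, sR=9/37, mL=-49/962, mR=-5/26
sensor matrix S = [[45/58, 45/26], [5/13, 9/37]]; det S = -86490/181337
solve [mL_A; mL_B] = S·[w00; w01] and [mR_A; mR_B] = S·[w10; w11]:
  w00 = 1/2, w01 = -1, w10 = -1/2, w11 = 0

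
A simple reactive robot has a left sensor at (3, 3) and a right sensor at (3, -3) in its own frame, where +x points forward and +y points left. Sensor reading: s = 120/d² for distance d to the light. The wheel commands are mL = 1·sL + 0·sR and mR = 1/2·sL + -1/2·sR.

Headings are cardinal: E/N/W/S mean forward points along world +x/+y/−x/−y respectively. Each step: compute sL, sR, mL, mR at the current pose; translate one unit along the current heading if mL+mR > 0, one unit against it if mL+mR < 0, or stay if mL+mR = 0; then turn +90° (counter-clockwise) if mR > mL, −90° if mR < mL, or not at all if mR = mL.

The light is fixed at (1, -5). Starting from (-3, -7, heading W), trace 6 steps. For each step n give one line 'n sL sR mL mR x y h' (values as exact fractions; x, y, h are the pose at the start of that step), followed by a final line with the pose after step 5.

n=0: pose=(-3,-7,W); sL=60/37, sR=12/5; mL=60/37, mR=-72/185; mL+mR=228/185 → advance +1; mR−mL=-372/185 → turn -1·90°
n=1: pose=(-4,-7,N); sL=24/13, sR=24; mL=24/13, mR=-144/13; mL+mR=-120/13 → advance -1; mR−mL=-168/13 → turn -1·90°
n=2: pose=(-4,-8,E); sL=30, sR=3; mL=30, mR=27/2; mL+mR=87/2 → advance +1; mR−mL=-33/2 → turn -1·90°
n=3: pose=(-3,-8,S); sL=120/37, sR=24/17; mL=120/37, mR=576/629; mL+mR=2616/629 → advance +1; mR−mL=-1464/629 → turn -1·90°
n=4: pose=(-3,-9,W); sL=60/49, sR=12/5; mL=60/49, mR=-144/245; mL+mR=156/245 → advance +1; mR−mL=-444/245 → turn -1·90°
n=5: pose=(-4,-9,N); sL=24/13, sR=24; mL=24/13, mR=-144/13; mL+mR=-120/13 → advance -1; mR−mL=-168/13 → turn -1·90°

0 60/37 12/5 60/37 -72/185 -3 -7 W
1 24/13 24 24/13 -144/13 -4 -7 N
2 30 3 30 27/2 -4 -8 E
3 120/37 24/17 120/37 576/629 -3 -8 S
4 60/49 12/5 60/49 -144/245 -3 -9 W
5 24/13 24 24/13 -144/13 -4 -9 N
final -4 -10 E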